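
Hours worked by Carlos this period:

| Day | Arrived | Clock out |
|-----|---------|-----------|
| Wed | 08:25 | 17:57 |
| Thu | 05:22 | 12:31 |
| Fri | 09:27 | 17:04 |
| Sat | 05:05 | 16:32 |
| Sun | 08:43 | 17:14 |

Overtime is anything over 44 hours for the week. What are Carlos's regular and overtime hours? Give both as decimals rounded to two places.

Regular 44.00 hours, overtime 0.27 hours

Wed: 08:25–17:57 = 9 h 32 min
Thu: 05:22–12:31 = 7 h 9 min
Fri: 09:27–17:04 = 7 h 37 min
Sat: 05:05–16:32 = 11 h 27 min
Sun: 08:43–17:14 = 8 h 31 min
Total worked: 44 h 16 min = 44.27 h.
Threshold 44 h → overtime 0 h 16 min, regular 44 h 0 min.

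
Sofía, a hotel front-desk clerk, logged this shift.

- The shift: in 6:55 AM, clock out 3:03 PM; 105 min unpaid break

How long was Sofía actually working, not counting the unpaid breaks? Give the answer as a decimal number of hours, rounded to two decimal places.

6.38 hours

The shift: 6:55 AM–3:03 PM = 8 h 8 min; less 105 min break → 6 h 23 min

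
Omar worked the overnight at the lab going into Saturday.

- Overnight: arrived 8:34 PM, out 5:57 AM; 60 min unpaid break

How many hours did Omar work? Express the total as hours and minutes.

Overnight: 8:34 PM → midnight = 3 h 26 min; midnight → 5:57 AM = 5 h 57 min; span 9 h 23 min; less 60 min break → 8 h 23 min

8 h 23 min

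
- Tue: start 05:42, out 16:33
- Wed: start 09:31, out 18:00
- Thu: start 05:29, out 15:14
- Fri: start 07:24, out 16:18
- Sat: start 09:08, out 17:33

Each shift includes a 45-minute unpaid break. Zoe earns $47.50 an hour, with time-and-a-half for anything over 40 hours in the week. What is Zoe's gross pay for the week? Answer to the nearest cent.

$2088.81

Tue: 05:42–16:33 = 10 h 51 min; less 45 min break → 10 h 6 min
Wed: 09:31–18:00 = 8 h 29 min; less 45 min break → 7 h 44 min
Thu: 05:29–15:14 = 9 h 45 min; less 45 min break → 9 h 0 min
Fri: 07:24–16:18 = 8 h 54 min; less 45 min break → 8 h 9 min
Sat: 09:08–17:33 = 8 h 25 min; less 45 min break → 7 h 40 min
Total worked: 42 h 39 min = 2559 min.
Regular 40 h 0 min = 2400 min at $47.50/h; overtime 2 h 39 min = 159 min at $71.25/h.
Pay = (2400 × $47.50 + 159 × $71.25) ÷ 60 = $2088.81.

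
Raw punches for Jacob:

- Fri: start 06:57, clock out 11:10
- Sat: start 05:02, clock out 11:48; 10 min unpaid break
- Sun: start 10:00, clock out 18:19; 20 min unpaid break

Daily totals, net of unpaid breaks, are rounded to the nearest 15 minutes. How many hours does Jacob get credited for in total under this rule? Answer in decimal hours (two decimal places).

18.75 hours

Fri: 06:57–11:10 = 4 h 13 min → rounds to 4 h 15 min
Sat: 05:02–11:48 = 6 h 46 min − 10 min = 6 h 36 min → rounds to 6 h 30 min
Sun: 10:00–18:19 = 8 h 19 min − 20 min = 7 h 59 min → rounds to 8 h 0 min
Total credited: 18 h 45 min.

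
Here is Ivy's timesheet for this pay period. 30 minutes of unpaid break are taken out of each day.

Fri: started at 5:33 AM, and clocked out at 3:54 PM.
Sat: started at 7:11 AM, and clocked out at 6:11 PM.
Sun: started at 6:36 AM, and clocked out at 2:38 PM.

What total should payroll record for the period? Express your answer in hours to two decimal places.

27.88 hours

Fri: 5:33 AM–3:54 PM = 10 h 21 min; less 30 min break → 9 h 51 min
Sat: 7:11 AM–6:11 PM = 11 h 0 min; less 30 min break → 10 h 30 min
Sun: 6:36 AM–2:38 PM = 8 h 2 min; less 30 min break → 7 h 32 min
Total: 9 h 51 min + 10 h 30 min + 7 h 32 min = 27 h 53 min.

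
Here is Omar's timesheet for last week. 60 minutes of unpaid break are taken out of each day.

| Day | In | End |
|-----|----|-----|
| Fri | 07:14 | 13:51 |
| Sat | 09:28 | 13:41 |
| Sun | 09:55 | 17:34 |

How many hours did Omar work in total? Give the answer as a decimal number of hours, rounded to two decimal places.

15.48 hours

Fri: 07:14–13:51 = 6 h 37 min; less 60 min break → 5 h 37 min
Sat: 09:28–13:41 = 4 h 13 min; less 60 min break → 3 h 13 min
Sun: 09:55–17:34 = 7 h 39 min; less 60 min break → 6 h 39 min
Total: 5 h 37 min + 3 h 13 min + 6 h 39 min = 15 h 29 min.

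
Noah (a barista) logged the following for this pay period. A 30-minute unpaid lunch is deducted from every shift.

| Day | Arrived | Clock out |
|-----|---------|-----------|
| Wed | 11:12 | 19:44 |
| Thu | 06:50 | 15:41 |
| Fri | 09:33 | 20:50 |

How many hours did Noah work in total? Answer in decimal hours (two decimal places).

Wed: 11:12–19:44 = 8 h 32 min; less 30 min break → 8 h 2 min
Thu: 06:50–15:41 = 8 h 51 min; less 30 min break → 8 h 21 min
Fri: 09:33–20:50 = 11 h 17 min; less 30 min break → 10 h 47 min
Total: 8 h 2 min + 8 h 21 min + 10 h 47 min = 27 h 10 min.

27.17 hours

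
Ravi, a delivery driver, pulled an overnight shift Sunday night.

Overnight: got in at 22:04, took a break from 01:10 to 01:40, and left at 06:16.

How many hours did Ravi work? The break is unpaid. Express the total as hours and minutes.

7 h 42 min

Overnight: 22:04 → midnight = 1 h 56 min; midnight → 06:16 = 6 h 16 min; span 8 h 12 min; less 30 min break → 7 h 42 min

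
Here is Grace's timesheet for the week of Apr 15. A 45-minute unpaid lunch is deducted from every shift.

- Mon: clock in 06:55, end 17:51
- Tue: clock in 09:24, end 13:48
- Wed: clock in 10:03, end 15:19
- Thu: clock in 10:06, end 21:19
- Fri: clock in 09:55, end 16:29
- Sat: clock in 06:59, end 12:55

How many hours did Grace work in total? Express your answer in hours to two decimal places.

Mon: 06:55–17:51 = 10 h 56 min; less 45 min break → 10 h 11 min
Tue: 09:24–13:48 = 4 h 24 min; less 45 min break → 3 h 39 min
Wed: 10:03–15:19 = 5 h 16 min; less 45 min break → 4 h 31 min
Thu: 10:06–21:19 = 11 h 13 min; less 45 min break → 10 h 28 min
Fri: 09:55–16:29 = 6 h 34 min; less 45 min break → 5 h 49 min
Sat: 06:59–12:55 = 5 h 56 min; less 45 min break → 5 h 11 min
Total: 10 h 11 min + 3 h 39 min + 4 h 31 min + 10 h 28 min + 5 h 49 min + 5 h 11 min = 39 h 49 min.

39.82 hours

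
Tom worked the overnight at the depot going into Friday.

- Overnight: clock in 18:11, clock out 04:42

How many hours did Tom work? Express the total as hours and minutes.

10 h 31 min

Overnight: 18:11 → midnight = 5 h 49 min; midnight → 04:42 = 4 h 42 min; span 10 h 31 min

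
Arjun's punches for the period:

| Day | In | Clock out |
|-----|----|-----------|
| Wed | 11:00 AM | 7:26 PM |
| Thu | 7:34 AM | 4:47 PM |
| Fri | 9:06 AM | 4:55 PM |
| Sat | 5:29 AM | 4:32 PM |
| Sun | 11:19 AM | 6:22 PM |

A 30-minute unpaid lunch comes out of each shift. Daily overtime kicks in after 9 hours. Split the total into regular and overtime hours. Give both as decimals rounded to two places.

Regular 39.52 hours, overtime 1.55 hours

Wed: 11:00 AM–7:26 PM = 8 h 26 min; less 30 min break → 7 h 56 min
Thu: 7:34 AM–4:47 PM = 9 h 13 min; less 30 min break → 8 h 43 min
Fri: 9:06 AM–4:55 PM = 7 h 49 min; less 30 min break → 7 h 19 min
Sat: 5:29 AM–4:32 PM = 11 h 3 min; less 30 min break → 10 h 33 min
Sun: 11:19 AM–6:22 PM = 7 h 3 min; less 30 min break → 6 h 33 min
Wed reg 7 h 56 min / OT 0 h 0 min; Thu reg 8 h 43 min / OT 0 h 0 min; Fri reg 7 h 19 min / OT 0 h 0 min; Sat reg 9 h 0 min / OT 1 h 33 min; Sun reg 6 h 33 min / OT 0 h 0 min.
Totals: regular 39 h 31 min, overtime 1 h 33 min.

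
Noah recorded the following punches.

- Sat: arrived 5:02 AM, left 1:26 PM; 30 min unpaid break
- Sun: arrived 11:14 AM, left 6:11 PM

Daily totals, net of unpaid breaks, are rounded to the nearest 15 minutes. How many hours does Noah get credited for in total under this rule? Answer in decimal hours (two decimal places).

Sat: 5:02 AM–1:26 PM = 8 h 24 min − 30 min = 7 h 54 min → rounds to 8 h 0 min
Sun: 11:14 AM–6:11 PM = 6 h 57 min → rounds to 7 h 0 min
Total credited: 15 h 0 min.

15.00 hours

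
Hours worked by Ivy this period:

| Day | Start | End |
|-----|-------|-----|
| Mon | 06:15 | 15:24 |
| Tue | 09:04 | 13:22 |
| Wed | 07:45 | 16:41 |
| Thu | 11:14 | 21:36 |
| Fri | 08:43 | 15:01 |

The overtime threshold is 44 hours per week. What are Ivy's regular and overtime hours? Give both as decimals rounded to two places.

Mon: 06:15–15:24 = 9 h 9 min
Tue: 09:04–13:22 = 4 h 18 min
Wed: 07:45–16:41 = 8 h 56 min
Thu: 11:14–21:36 = 10 h 22 min
Fri: 08:43–15:01 = 6 h 18 min
Total worked: 39 h 3 min = 39.05 h.
Threshold 44 h → overtime 0 h 0 min, regular 39 h 3 min.

Regular 39.05 hours, overtime 0.00 hours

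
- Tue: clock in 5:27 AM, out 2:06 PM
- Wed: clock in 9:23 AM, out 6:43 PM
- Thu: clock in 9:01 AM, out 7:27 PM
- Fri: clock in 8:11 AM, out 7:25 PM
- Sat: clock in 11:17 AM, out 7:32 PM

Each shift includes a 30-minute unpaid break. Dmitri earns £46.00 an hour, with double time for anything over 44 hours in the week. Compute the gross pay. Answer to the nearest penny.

Tue: 5:27 AM–2:06 PM = 8 h 39 min; less 30 min break → 8 h 9 min
Wed: 9:23 AM–6:43 PM = 9 h 20 min; less 30 min break → 8 h 50 min
Thu: 9:01 AM–7:27 PM = 10 h 26 min; less 30 min break → 9 h 56 min
Fri: 8:11 AM–7:25 PM = 11 h 14 min; less 30 min break → 10 h 44 min
Sat: 11:17 AM–7:32 PM = 8 h 15 min; less 30 min break → 7 h 45 min
Total worked: 45 h 24 min = 2724 min.
Regular 44 h 0 min = 2640 min at £46.00/h; overtime 1 h 24 min = 84 min at £92.00/h.
Pay = (2640 × £46.00 + 84 × £92.00) ÷ 60 = £2152.80.

£2152.80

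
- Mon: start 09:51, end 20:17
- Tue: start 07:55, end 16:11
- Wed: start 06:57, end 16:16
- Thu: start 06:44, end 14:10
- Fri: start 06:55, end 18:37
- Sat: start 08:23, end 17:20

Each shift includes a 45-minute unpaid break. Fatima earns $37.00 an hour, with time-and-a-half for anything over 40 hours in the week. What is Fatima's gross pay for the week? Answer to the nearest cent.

$2123.80

Mon: 09:51–20:17 = 10 h 26 min; less 45 min break → 9 h 41 min
Tue: 07:55–16:11 = 8 h 16 min; less 45 min break → 7 h 31 min
Wed: 06:57–16:16 = 9 h 19 min; less 45 min break → 8 h 34 min
Thu: 06:44–14:10 = 7 h 26 min; less 45 min break → 6 h 41 min
Fri: 06:55–18:37 = 11 h 42 min; less 45 min break → 10 h 57 min
Sat: 08:23–17:20 = 8 h 57 min; less 45 min break → 8 h 12 min
Total worked: 51 h 36 min = 3096 min.
Regular 40 h 0 min = 2400 min at $37.00/h; overtime 11 h 36 min = 696 min at $55.50/h.
Pay = (2400 × $37.00 + 696 × $55.50) ÷ 60 = $2123.80.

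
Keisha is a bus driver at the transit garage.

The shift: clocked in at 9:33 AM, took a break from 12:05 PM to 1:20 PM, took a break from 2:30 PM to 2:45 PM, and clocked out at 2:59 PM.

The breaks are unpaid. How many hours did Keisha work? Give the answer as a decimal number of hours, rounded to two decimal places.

3.93 hours

The shift: 9:33 AM–2:59 PM = 5 h 26 min; less 90 min break → 3 h 56 min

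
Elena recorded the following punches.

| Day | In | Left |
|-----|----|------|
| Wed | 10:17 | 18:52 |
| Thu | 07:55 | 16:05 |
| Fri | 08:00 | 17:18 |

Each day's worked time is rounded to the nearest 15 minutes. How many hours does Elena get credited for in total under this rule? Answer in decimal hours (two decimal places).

Wed: 10:17–18:52 = 8 h 35 min → rounds to 8 h 30 min
Thu: 07:55–16:05 = 8 h 10 min → rounds to 8 h 15 min
Fri: 08:00–17:18 = 9 h 18 min → rounds to 9 h 15 min
Total credited: 26 h 0 min.

26.00 hours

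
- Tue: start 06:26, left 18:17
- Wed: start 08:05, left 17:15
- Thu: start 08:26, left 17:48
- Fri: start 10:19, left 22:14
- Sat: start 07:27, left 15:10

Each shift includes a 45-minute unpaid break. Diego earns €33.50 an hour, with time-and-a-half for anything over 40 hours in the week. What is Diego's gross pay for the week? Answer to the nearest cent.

Tue: 06:26–18:17 = 11 h 51 min; less 45 min break → 11 h 6 min
Wed: 08:05–17:15 = 9 h 10 min; less 45 min break → 8 h 25 min
Thu: 08:26–17:48 = 9 h 22 min; less 45 min break → 8 h 37 min
Fri: 10:19–22:14 = 11 h 55 min; less 45 min break → 11 h 10 min
Sat: 07:27–15:10 = 7 h 43 min; less 45 min break → 6 h 58 min
Total worked: 46 h 16 min = 2776 min.
Regular 40 h 0 min = 2400 min at €33.50/h; overtime 6 h 16 min = 376 min at €50.25/h.
Pay = (2400 × €33.50 + 376 × €50.25) ÷ 60 = €1654.90.

€1654.90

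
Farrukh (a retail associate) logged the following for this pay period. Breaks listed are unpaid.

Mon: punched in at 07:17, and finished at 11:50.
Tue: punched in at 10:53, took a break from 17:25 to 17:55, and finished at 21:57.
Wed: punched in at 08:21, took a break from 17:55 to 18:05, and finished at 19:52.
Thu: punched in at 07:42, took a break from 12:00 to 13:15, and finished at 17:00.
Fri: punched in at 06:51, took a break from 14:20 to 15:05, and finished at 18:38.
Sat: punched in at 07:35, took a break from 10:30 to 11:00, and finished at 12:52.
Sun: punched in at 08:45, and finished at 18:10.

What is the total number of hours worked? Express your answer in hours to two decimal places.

Mon: 07:17–11:50 = 4 h 33 min
Tue: 10:53–21:57 = 11 h 4 min; less 30 min break → 10 h 34 min
Wed: 08:21–19:52 = 11 h 31 min; less 10 min break → 11 h 21 min
Thu: 07:42–17:00 = 9 h 18 min; less 75 min break → 8 h 3 min
Fri: 06:51–18:38 = 11 h 47 min; less 45 min break → 11 h 2 min
Sat: 07:35–12:52 = 5 h 17 min; less 30 min break → 4 h 47 min
Sun: 08:45–18:10 = 9 h 25 min
Total: 4 h 33 min + 10 h 34 min + 11 h 21 min + 8 h 3 min + 11 h 2 min + 4 h 47 min + 9 h 25 min = 59 h 45 min.

59.75 hours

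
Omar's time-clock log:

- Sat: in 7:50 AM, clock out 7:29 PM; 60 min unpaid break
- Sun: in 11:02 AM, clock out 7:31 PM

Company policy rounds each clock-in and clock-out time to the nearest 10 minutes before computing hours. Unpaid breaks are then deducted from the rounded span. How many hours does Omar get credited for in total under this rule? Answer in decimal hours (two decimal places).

Sat: in 7:50 AM→7:50 AM, out 7:29 PM→7:30 PM; 11 h 40 min − 60 min = 10 h 40 min
Sun: in 11:02 AM→11:00 AM, out 7:31 PM→7:30 PM; 8 h 30 min
Total credited: 19 h 10 min.

19.17 hours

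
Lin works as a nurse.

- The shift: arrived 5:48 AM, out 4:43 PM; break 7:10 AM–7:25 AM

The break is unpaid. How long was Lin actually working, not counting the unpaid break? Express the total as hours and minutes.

10 h 40 min

The shift: 5:48 AM–4:43 PM = 10 h 55 min; less 15 min break → 10 h 40 min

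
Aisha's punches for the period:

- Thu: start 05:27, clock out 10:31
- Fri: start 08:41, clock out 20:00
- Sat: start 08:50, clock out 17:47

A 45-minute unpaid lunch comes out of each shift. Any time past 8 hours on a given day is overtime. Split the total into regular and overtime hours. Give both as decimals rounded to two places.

Regular 20.32 hours, overtime 2.77 hours

Thu: 05:27–10:31 = 5 h 4 min; less 45 min break → 4 h 19 min
Fri: 08:41–20:00 = 11 h 19 min; less 45 min break → 10 h 34 min
Sat: 08:50–17:47 = 8 h 57 min; less 45 min break → 8 h 12 min
Thu reg 4 h 19 min / OT 0 h 0 min; Fri reg 8 h 0 min / OT 2 h 34 min; Sat reg 8 h 0 min / OT 0 h 12 min.
Totals: regular 20 h 19 min, overtime 2 h 46 min.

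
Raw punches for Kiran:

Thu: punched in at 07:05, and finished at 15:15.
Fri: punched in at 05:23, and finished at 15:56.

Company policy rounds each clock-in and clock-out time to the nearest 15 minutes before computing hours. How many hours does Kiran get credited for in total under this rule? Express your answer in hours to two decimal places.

Thu: in 07:05→07:00, out 15:15→15:15; 8 h 15 min
Fri: in 05:23→05:30, out 15:56→16:00; 10 h 30 min
Total credited: 18 h 45 min.

18.75 hours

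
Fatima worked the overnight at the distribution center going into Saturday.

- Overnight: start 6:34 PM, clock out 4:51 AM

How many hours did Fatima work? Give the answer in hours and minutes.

Overnight: 6:34 PM → midnight = 5 h 26 min; midnight → 4:51 AM = 4 h 51 min; span 10 h 17 min

10 h 17 min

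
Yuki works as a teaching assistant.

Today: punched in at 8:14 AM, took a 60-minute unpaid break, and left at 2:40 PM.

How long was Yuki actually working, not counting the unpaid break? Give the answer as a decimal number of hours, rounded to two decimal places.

Today: 8:14 AM–2:40 PM = 6 h 26 min; less 60 min break → 5 h 26 min

5.43 hours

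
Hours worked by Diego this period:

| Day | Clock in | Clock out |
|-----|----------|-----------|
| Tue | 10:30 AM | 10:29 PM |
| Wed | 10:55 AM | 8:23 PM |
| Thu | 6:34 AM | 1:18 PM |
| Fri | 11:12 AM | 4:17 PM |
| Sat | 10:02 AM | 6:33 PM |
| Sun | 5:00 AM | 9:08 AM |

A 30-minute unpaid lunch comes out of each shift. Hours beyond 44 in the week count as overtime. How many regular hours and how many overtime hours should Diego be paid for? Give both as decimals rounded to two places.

Regular 42.92 hours, overtime 0.00 hours

Tue: 10:30 AM–10:29 PM = 11 h 59 min; less 30 min break → 11 h 29 min
Wed: 10:55 AM–8:23 PM = 9 h 28 min; less 30 min break → 8 h 58 min
Thu: 6:34 AM–1:18 PM = 6 h 44 min; less 30 min break → 6 h 14 min
Fri: 11:12 AM–4:17 PM = 5 h 5 min; less 30 min break → 4 h 35 min
Sat: 10:02 AM–6:33 PM = 8 h 31 min; less 30 min break → 8 h 1 min
Sun: 5:00 AM–9:08 AM = 4 h 8 min; less 30 min break → 3 h 38 min
Total worked: 42 h 55 min = 42.92 h.
Threshold 44 h → overtime 0 h 0 min, regular 42 h 55 min.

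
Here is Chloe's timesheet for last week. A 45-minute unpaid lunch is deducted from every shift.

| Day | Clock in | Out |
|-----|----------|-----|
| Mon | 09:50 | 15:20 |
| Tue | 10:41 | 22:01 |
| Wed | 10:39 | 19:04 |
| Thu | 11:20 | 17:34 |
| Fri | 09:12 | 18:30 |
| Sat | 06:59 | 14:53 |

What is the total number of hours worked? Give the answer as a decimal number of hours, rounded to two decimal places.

44.18 hours

Mon: 09:50–15:20 = 5 h 30 min; less 45 min break → 4 h 45 min
Tue: 10:41–22:01 = 11 h 20 min; less 45 min break → 10 h 35 min
Wed: 10:39–19:04 = 8 h 25 min; less 45 min break → 7 h 40 min
Thu: 11:20–17:34 = 6 h 14 min; less 45 min break → 5 h 29 min
Fri: 09:12–18:30 = 9 h 18 min; less 45 min break → 8 h 33 min
Sat: 06:59–14:53 = 7 h 54 min; less 45 min break → 7 h 9 min
Total: 4 h 45 min + 10 h 35 min + 7 h 40 min + 5 h 29 min + 8 h 33 min + 7 h 9 min = 44 h 11 min.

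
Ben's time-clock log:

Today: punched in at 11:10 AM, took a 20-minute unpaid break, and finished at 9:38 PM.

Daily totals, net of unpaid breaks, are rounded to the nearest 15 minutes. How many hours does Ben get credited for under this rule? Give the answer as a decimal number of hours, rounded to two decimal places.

10.25 hours

Today: 11:10 AM–9:38 PM = 10 h 28 min − 20 min = 10 h 8 min → rounds to 10 h 15 min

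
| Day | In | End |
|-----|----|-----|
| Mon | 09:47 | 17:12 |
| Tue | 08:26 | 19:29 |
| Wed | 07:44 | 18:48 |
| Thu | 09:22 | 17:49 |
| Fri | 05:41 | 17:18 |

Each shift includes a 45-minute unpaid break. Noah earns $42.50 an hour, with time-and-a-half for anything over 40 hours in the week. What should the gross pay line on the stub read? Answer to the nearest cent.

$2072.94

Mon: 09:47–17:12 = 7 h 25 min; less 45 min break → 6 h 40 min
Tue: 08:26–19:29 = 11 h 3 min; less 45 min break → 10 h 18 min
Wed: 07:44–18:48 = 11 h 4 min; less 45 min break → 10 h 19 min
Thu: 09:22–17:49 = 8 h 27 min; less 45 min break → 7 h 42 min
Fri: 05:41–17:18 = 11 h 37 min; less 45 min break → 10 h 52 min
Total worked: 45 h 51 min = 2751 min.
Regular 40 h 0 min = 2400 min at $42.50/h; overtime 5 h 51 min = 351 min at $63.75/h.
Pay = (2400 × $42.50 + 351 × $63.75) ÷ 60 = $2072.94.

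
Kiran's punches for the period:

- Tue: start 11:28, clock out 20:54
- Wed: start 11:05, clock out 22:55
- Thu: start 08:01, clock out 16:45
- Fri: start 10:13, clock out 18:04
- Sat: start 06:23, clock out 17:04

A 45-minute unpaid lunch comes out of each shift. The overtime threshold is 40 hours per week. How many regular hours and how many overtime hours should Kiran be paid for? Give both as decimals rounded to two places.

Tue: 11:28–20:54 = 9 h 26 min; less 45 min break → 8 h 41 min
Wed: 11:05–22:55 = 11 h 50 min; less 45 min break → 11 h 5 min
Thu: 08:01–16:45 = 8 h 44 min; less 45 min break → 7 h 59 min
Fri: 10:13–18:04 = 7 h 51 min; less 45 min break → 7 h 6 min
Sat: 06:23–17:04 = 10 h 41 min; less 45 min break → 9 h 56 min
Total worked: 44 h 47 min = 44.78 h.
Threshold 40 h → overtime 4 h 47 min, regular 40 h 0 min.

Regular 40.00 hours, overtime 4.78 hours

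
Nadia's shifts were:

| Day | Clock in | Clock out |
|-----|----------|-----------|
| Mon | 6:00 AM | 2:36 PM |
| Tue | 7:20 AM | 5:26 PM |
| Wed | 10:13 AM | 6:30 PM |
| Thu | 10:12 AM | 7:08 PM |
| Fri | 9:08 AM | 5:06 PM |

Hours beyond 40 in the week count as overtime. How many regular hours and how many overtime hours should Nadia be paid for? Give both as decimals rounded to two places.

Mon: 6:00 AM–2:36 PM = 8 h 36 min
Tue: 7:20 AM–5:26 PM = 10 h 6 min
Wed: 10:13 AM–6:30 PM = 8 h 17 min
Thu: 10:12 AM–7:08 PM = 8 h 56 min
Fri: 9:08 AM–5:06 PM = 7 h 58 min
Total worked: 43 h 53 min = 43.88 h.
Threshold 40 h → overtime 3 h 53 min, regular 40 h 0 min.

Regular 40.00 hours, overtime 3.88 hours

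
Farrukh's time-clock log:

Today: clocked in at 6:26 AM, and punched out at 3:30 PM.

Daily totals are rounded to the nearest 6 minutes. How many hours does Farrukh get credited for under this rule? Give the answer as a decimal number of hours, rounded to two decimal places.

9.10 hours

Today: 6:26 AM–3:30 PM = 9 h 4 min → rounds to 9 h 6 min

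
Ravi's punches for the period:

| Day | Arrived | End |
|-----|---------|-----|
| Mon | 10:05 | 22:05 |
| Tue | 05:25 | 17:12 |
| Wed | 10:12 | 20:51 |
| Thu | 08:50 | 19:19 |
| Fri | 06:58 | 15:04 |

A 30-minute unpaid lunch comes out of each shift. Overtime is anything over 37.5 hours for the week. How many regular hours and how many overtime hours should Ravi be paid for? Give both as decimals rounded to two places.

Regular 37.50 hours, overtime 13.02 hours

Mon: 10:05–22:05 = 12 h 0 min; less 30 min break → 11 h 30 min
Tue: 05:25–17:12 = 11 h 47 min; less 30 min break → 11 h 17 min
Wed: 10:12–20:51 = 10 h 39 min; less 30 min break → 10 h 9 min
Thu: 08:50–19:19 = 10 h 29 min; less 30 min break → 9 h 59 min
Fri: 06:58–15:04 = 8 h 6 min; less 30 min break → 7 h 36 min
Total worked: 50 h 31 min = 50.52 h.
Threshold 37.5 h → overtime 13 h 1 min, regular 37 h 30 min.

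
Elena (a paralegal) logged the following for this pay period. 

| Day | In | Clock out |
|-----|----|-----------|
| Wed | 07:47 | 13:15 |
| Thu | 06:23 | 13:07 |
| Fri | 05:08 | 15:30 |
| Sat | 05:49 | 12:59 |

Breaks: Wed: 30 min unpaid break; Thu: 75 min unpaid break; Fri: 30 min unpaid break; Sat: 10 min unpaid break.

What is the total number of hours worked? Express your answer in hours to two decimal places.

Wed: 07:47–13:15 = 5 h 28 min; less 30 min break → 4 h 58 min
Thu: 06:23–13:07 = 6 h 44 min; less 75 min break → 5 h 29 min
Fri: 05:08–15:30 = 10 h 22 min; less 30 min break → 9 h 52 min
Sat: 05:49–12:59 = 7 h 10 min; less 10 min break → 7 h 0 min
Total: 4 h 58 min + 5 h 29 min + 9 h 52 min + 7 h 0 min = 27 h 19 min.

27.32 hours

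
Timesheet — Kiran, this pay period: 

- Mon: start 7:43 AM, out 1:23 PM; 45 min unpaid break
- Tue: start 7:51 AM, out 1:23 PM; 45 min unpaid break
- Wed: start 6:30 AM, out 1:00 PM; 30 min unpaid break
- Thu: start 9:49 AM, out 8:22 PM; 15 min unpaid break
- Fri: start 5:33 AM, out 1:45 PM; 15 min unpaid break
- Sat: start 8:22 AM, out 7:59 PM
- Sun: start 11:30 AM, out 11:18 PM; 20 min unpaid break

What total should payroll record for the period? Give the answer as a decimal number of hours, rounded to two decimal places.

Mon: 7:43 AM–1:23 PM = 5 h 40 min; less 45 min break → 4 h 55 min
Tue: 7:51 AM–1:23 PM = 5 h 32 min; less 45 min break → 4 h 47 min
Wed: 6:30 AM–1:00 PM = 6 h 30 min; less 30 min break → 6 h 0 min
Thu: 9:49 AM–8:22 PM = 10 h 33 min; less 15 min break → 10 h 18 min
Fri: 5:33 AM–1:45 PM = 8 h 12 min; less 15 min break → 7 h 57 min
Sat: 8:22 AM–7:59 PM = 11 h 37 min
Sun: 11:30 AM–11:18 PM = 11 h 48 min; less 20 min break → 11 h 28 min
Total: 4 h 55 min + 4 h 47 min + 6 h 0 min + 10 h 18 min + 7 h 57 min + 11 h 37 min + 11 h 28 min = 57 h 2 min.

57.03 hours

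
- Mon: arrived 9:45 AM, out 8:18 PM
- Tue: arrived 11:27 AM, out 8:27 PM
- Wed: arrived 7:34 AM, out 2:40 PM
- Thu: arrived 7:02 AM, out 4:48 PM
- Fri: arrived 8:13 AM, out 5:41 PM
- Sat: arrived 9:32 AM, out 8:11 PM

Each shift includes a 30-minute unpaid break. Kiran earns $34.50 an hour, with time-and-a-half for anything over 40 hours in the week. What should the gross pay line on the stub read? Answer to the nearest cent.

Mon: 9:45 AM–8:18 PM = 10 h 33 min; less 30 min break → 10 h 3 min
Tue: 11:27 AM–8:27 PM = 9 h 0 min; less 30 min break → 8 h 30 min
Wed: 7:34 AM–2:40 PM = 7 h 6 min; less 30 min break → 6 h 36 min
Thu: 7:02 AM–4:48 PM = 9 h 46 min; less 30 min break → 9 h 16 min
Fri: 8:13 AM–5:41 PM = 9 h 28 min; less 30 min break → 8 h 58 min
Sat: 9:32 AM–8:11 PM = 10 h 39 min; less 30 min break → 10 h 9 min
Total worked: 53 h 32 min = 3212 min.
Regular 40 h 0 min = 2400 min at $34.50/h; overtime 13 h 32 min = 812 min at $51.75/h.
Pay = (2400 × $34.50 + 812 × $51.75) ÷ 60 = $2080.35.

$2080.35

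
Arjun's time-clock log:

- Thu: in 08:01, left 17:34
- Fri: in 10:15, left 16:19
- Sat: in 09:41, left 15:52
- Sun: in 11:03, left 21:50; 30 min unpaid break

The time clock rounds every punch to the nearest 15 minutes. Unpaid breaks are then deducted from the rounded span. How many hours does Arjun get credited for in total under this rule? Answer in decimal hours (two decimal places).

31.75 hours

Thu: in 08:01→08:00, out 17:34→17:30; 9 h 30 min
Fri: in 10:15→10:15, out 16:19→16:15; 6 h 0 min
Sat: in 09:41→09:45, out 15:52→15:45; 6 h 0 min
Sun: in 11:03→11:00, out 21:50→21:45; 10 h 45 min − 30 min = 10 h 15 min
Total credited: 31 h 45 min.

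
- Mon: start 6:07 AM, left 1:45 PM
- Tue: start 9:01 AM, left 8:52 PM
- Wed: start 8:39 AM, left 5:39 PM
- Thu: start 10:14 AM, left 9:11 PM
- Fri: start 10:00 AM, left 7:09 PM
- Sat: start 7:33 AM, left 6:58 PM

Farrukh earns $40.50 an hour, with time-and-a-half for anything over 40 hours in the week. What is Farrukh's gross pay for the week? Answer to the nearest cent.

Mon: 6:07 AM–1:45 PM = 7 h 38 min
Tue: 9:01 AM–8:52 PM = 11 h 51 min
Wed: 8:39 AM–5:39 PM = 9 h 0 min
Thu: 10:14 AM–9:11 PM = 10 h 57 min
Fri: 10:00 AM–7:09 PM = 9 h 9 min
Sat: 7:33 AM–6:58 PM = 11 h 25 min
Total worked: 60 h 0 min = 3600 min.
Regular 40 h 0 min = 2400 min at $40.50/h; overtime 20 h 0 min = 1200 min at $60.75/h.
Pay = (2400 × $40.50 + 1200 × $60.75) ÷ 60 = $2835.00.

$2835.00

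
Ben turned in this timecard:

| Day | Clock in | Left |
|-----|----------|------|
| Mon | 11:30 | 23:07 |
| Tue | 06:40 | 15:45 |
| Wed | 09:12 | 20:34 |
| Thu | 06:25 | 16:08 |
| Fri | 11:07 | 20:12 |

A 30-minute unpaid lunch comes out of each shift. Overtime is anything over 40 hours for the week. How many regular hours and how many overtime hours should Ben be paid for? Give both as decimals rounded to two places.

Mon: 11:30–23:07 = 11 h 37 min; less 30 min break → 11 h 7 min
Tue: 06:40–15:45 = 9 h 5 min; less 30 min break → 8 h 35 min
Wed: 09:12–20:34 = 11 h 22 min; less 30 min break → 10 h 52 min
Thu: 06:25–16:08 = 9 h 43 min; less 30 min break → 9 h 13 min
Fri: 11:07–20:12 = 9 h 5 min; less 30 min break → 8 h 35 min
Total worked: 48 h 22 min = 48.37 h.
Threshold 40 h → overtime 8 h 22 min, regular 40 h 0 min.

Regular 40.00 hours, overtime 8.37 hours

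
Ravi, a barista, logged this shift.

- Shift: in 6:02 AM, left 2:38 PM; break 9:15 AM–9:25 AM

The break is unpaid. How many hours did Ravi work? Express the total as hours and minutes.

Shift: 6:02 AM–2:38 PM = 8 h 36 min; less 10 min break → 8 h 26 min

8 h 26 min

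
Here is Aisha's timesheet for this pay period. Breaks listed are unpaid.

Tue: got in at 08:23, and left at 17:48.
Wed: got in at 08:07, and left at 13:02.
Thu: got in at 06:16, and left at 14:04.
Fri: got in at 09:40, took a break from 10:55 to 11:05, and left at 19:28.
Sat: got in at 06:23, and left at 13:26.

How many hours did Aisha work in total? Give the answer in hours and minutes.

Tue: 08:23–17:48 = 9 h 25 min
Wed: 08:07–13:02 = 4 h 55 min
Thu: 06:16–14:04 = 7 h 48 min
Fri: 09:40–19:28 = 9 h 48 min; less 10 min break → 9 h 38 min
Sat: 06:23–13:26 = 7 h 3 min
Total: 9 h 25 min + 4 h 55 min + 7 h 48 min + 9 h 38 min + 7 h 3 min = 38 h 49 min.

38 h 49 min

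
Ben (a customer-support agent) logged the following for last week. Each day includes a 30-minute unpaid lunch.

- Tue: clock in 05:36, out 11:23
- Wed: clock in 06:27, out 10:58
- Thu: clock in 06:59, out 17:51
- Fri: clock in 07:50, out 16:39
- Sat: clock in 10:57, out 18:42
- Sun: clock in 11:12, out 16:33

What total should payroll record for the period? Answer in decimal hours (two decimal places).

Tue: 05:36–11:23 = 5 h 47 min; less 30 min break → 5 h 17 min
Wed: 06:27–10:58 = 4 h 31 min; less 30 min break → 4 h 1 min
Thu: 06:59–17:51 = 10 h 52 min; less 30 min break → 10 h 22 min
Fri: 07:50–16:39 = 8 h 49 min; less 30 min break → 8 h 19 min
Sat: 10:57–18:42 = 7 h 45 min; less 30 min break → 7 h 15 min
Sun: 11:12–16:33 = 5 h 21 min; less 30 min break → 4 h 51 min
Total: 5 h 17 min + 4 h 1 min + 10 h 22 min + 8 h 19 min + 7 h 15 min + 4 h 51 min = 40 h 5 min.

40.08 hours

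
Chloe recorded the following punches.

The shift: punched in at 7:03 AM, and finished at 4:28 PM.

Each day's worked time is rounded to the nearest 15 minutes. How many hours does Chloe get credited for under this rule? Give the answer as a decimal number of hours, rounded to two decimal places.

9.50 hours

The shift: 7:03 AM–4:28 PM = 9 h 25 min → rounds to 9 h 30 min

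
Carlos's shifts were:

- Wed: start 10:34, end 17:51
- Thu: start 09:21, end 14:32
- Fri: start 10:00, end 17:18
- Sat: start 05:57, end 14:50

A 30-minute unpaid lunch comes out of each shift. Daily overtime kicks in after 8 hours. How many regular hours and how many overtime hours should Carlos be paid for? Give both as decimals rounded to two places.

Wed: 10:34–17:51 = 7 h 17 min; less 30 min break → 6 h 47 min
Thu: 09:21–14:32 = 5 h 11 min; less 30 min break → 4 h 41 min
Fri: 10:00–17:18 = 7 h 18 min; less 30 min break → 6 h 48 min
Sat: 05:57–14:50 = 8 h 53 min; less 30 min break → 8 h 23 min
Wed reg 6 h 47 min / OT 0 h 0 min; Thu reg 4 h 41 min / OT 0 h 0 min; Fri reg 6 h 48 min / OT 0 h 0 min; Sat reg 8 h 0 min / OT 0 h 23 min.
Totals: regular 26 h 16 min, overtime 0 h 23 min.

Regular 26.27 hours, overtime 0.38 hours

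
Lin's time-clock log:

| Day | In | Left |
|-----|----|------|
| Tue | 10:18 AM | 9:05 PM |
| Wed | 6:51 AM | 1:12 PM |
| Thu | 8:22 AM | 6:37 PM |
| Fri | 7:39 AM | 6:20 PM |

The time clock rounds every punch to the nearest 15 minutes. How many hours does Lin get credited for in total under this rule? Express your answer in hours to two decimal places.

Tue: in 10:18 AM→10:15 AM, out 9:05 PM→9:00 PM; 10 h 45 min
Wed: in 6:51 AM→6:45 AM, out 1:12 PM→1:15 PM; 6 h 30 min
Thu: in 8:22 AM→8:15 AM, out 6:37 PM→6:30 PM; 10 h 15 min
Fri: in 7:39 AM→7:45 AM, out 6:20 PM→6:15 PM; 10 h 30 min
Total credited: 38 h 0 min.

38.00 hours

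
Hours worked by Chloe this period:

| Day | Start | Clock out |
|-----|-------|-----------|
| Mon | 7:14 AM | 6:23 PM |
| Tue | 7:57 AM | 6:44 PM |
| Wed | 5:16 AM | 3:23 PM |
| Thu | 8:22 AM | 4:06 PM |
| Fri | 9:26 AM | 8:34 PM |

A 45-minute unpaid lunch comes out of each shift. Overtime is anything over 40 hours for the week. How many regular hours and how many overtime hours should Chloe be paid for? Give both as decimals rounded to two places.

Mon: 7:14 AM–6:23 PM = 11 h 9 min; less 45 min break → 10 h 24 min
Tue: 7:57 AM–6:44 PM = 10 h 47 min; less 45 min break → 10 h 2 min
Wed: 5:16 AM–3:23 PM = 10 h 7 min; less 45 min break → 9 h 22 min
Thu: 8:22 AM–4:06 PM = 7 h 44 min; less 45 min break → 6 h 59 min
Fri: 9:26 AM–8:34 PM = 11 h 8 min; less 45 min break → 10 h 23 min
Total worked: 47 h 10 min = 47.17 h.
Threshold 40 h → overtime 7 h 10 min, regular 40 h 0 min.

Regular 40.00 hours, overtime 7.17 hours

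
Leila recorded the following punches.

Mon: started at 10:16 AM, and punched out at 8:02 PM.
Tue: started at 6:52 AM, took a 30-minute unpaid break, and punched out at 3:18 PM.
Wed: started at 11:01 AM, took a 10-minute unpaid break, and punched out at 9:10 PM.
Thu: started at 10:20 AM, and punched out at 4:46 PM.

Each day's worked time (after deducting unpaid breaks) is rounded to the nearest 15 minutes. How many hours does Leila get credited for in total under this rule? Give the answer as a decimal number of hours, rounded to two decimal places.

Mon: 10:16 AM–8:02 PM = 9 h 46 min → rounds to 9 h 45 min
Tue: 6:52 AM–3:18 PM = 8 h 26 min − 30 min = 7 h 56 min → rounds to 8 h 0 min
Wed: 11:01 AM–9:10 PM = 10 h 9 min − 10 min = 9 h 59 min → rounds to 10 h 0 min
Thu: 10:20 AM–4:46 PM = 6 h 26 min → rounds to 6 h 30 min
Total credited: 34 h 15 min.

34.25 hours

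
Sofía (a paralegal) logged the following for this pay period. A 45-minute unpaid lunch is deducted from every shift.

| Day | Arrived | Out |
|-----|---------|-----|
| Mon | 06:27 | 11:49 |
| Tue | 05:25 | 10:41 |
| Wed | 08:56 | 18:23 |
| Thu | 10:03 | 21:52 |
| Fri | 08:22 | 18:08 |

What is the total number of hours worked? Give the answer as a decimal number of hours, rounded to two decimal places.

Mon: 06:27–11:49 = 5 h 22 min; less 45 min break → 4 h 37 min
Tue: 05:25–10:41 = 5 h 16 min; less 45 min break → 4 h 31 min
Wed: 08:56–18:23 = 9 h 27 min; less 45 min break → 8 h 42 min
Thu: 10:03–21:52 = 11 h 49 min; less 45 min break → 11 h 4 min
Fri: 08:22–18:08 = 9 h 46 min; less 45 min break → 9 h 1 min
Total: 4 h 37 min + 4 h 31 min + 8 h 42 min + 11 h 4 min + 9 h 1 min = 37 h 55 min.

37.92 hours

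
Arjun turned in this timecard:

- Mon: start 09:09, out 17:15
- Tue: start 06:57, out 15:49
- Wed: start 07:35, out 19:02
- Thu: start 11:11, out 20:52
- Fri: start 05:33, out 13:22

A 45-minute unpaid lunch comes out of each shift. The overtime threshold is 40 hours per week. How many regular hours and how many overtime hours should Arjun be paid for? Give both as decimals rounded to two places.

Regular 40.00 hours, overtime 2.17 hours

Mon: 09:09–17:15 = 8 h 6 min; less 45 min break → 7 h 21 min
Tue: 06:57–15:49 = 8 h 52 min; less 45 min break → 8 h 7 min
Wed: 07:35–19:02 = 11 h 27 min; less 45 min break → 10 h 42 min
Thu: 11:11–20:52 = 9 h 41 min; less 45 min break → 8 h 56 min
Fri: 05:33–13:22 = 7 h 49 min; less 45 min break → 7 h 4 min
Total worked: 42 h 10 min = 42.17 h.
Threshold 40 h → overtime 2 h 10 min, regular 40 h 0 min.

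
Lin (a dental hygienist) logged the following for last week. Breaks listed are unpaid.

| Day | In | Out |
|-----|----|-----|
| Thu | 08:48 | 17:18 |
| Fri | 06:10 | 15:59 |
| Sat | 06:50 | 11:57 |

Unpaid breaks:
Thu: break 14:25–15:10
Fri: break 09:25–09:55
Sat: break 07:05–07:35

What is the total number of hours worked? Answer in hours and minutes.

21 h 41 min

Thu: 08:48–17:18 = 8 h 30 min; less 45 min break → 7 h 45 min
Fri: 06:10–15:59 = 9 h 49 min; less 30 min break → 9 h 19 min
Sat: 06:50–11:57 = 5 h 7 min; less 30 min break → 4 h 37 min
Total: 7 h 45 min + 9 h 19 min + 4 h 37 min = 21 h 41 min.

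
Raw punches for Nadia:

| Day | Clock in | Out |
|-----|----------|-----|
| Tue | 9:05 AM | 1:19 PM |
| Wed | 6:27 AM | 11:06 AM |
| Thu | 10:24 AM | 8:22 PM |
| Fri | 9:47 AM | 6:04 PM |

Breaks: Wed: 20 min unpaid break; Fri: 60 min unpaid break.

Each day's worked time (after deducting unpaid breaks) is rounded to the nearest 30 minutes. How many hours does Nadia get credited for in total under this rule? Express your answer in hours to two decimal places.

Tue: 9:05 AM–1:19 PM = 4 h 14 min → rounds to 4 h 0 min
Wed: 6:27 AM–11:06 AM = 4 h 39 min − 20 min = 4 h 19 min → rounds to 4 h 30 min
Thu: 10:24 AM–8:22 PM = 9 h 58 min → rounds to 10 h 0 min
Fri: 9:47 AM–6:04 PM = 8 h 17 min − 60 min = 7 h 17 min → rounds to 7 h 30 min
Total credited: 26 h 0 min.

26.00 hours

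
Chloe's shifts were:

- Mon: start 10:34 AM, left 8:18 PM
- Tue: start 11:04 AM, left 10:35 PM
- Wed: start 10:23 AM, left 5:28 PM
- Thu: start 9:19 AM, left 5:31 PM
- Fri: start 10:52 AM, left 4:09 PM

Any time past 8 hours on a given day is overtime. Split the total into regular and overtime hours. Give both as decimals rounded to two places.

Mon: 10:34 AM–8:18 PM = 9 h 44 min
Tue: 11:04 AM–10:35 PM = 11 h 31 min
Wed: 10:23 AM–5:28 PM = 7 h 5 min
Thu: 9:19 AM–5:31 PM = 8 h 12 min
Fri: 10:52 AM–4:09 PM = 5 h 17 min
Mon reg 8 h 0 min / OT 1 h 44 min; Tue reg 8 h 0 min / OT 3 h 31 min; Wed reg 7 h 5 min / OT 0 h 0 min; Thu reg 8 h 0 min / OT 0 h 12 min; Fri reg 5 h 17 min / OT 0 h 0 min.
Totals: regular 36 h 22 min, overtime 5 h 27 min.

Regular 36.37 hours, overtime 5.45 hours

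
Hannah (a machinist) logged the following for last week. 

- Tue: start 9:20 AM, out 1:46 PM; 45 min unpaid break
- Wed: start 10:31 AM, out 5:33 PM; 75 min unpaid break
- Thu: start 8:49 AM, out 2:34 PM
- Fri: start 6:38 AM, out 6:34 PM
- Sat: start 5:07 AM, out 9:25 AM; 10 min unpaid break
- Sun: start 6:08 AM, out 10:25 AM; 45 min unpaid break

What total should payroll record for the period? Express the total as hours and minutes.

Tue: 9:20 AM–1:46 PM = 4 h 26 min; less 45 min break → 3 h 41 min
Wed: 10:31 AM–5:33 PM = 7 h 2 min; less 75 min break → 5 h 47 min
Thu: 8:49 AM–2:34 PM = 5 h 45 min
Fri: 6:38 AM–6:34 PM = 11 h 56 min
Sat: 5:07 AM–9:25 AM = 4 h 18 min; less 10 min break → 4 h 8 min
Sun: 6:08 AM–10:25 AM = 4 h 17 min; less 45 min break → 3 h 32 min
Total: 3 h 41 min + 5 h 47 min + 5 h 45 min + 11 h 56 min + 4 h 8 min + 3 h 32 min = 34 h 49 min.

34 h 49 min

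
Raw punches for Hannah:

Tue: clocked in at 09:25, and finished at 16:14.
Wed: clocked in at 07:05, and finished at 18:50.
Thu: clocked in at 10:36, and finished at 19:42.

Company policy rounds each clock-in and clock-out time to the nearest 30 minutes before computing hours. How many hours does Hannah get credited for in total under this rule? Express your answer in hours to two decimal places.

Tue: in 09:25→09:30, out 16:14→16:00; 6 h 30 min
Wed: in 07:05→07:00, out 18:50→19:00; 12 h 0 min
Thu: in 10:36→10:30, out 19:42→19:30; 9 h 0 min
Total credited: 27 h 30 min.

27.50 hours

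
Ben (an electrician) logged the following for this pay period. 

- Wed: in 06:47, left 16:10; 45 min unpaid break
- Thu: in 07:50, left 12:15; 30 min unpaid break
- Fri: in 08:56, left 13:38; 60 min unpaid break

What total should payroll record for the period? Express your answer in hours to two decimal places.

16.25 hours

Wed: 06:47–16:10 = 9 h 23 min; less 45 min break → 8 h 38 min
Thu: 07:50–12:15 = 4 h 25 min; less 30 min break → 3 h 55 min
Fri: 08:56–13:38 = 4 h 42 min; less 60 min break → 3 h 42 min
Total: 8 h 38 min + 3 h 55 min + 3 h 42 min = 16 h 15 min.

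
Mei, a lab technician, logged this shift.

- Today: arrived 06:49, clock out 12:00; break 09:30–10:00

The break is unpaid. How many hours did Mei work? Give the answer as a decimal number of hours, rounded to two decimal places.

Today: 06:49–12:00 = 5 h 11 min; less 30 min break → 4 h 41 min

4.68 hours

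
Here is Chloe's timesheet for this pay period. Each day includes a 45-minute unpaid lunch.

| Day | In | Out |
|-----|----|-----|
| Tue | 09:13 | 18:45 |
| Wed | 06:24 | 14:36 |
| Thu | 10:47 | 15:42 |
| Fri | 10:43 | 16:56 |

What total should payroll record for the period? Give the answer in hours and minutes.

25 h 52 min

Tue: 09:13–18:45 = 9 h 32 min; less 45 min break → 8 h 47 min
Wed: 06:24–14:36 = 8 h 12 min; less 45 min break → 7 h 27 min
Thu: 10:47–15:42 = 4 h 55 min; less 45 min break → 4 h 10 min
Fri: 10:43–16:56 = 6 h 13 min; less 45 min break → 5 h 28 min
Total: 8 h 47 min + 7 h 27 min + 4 h 10 min + 5 h 28 min = 25 h 52 min.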